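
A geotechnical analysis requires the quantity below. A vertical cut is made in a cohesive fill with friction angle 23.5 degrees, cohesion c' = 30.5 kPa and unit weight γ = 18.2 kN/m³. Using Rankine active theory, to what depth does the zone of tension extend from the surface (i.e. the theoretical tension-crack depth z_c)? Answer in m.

K_a = tan²(45° − 23.5°/2) = 0.4298; √K_a = 0.6556.
The active pressure is zero where K_a γ z = 2c√K_a, so z_c = 2c/(γ√K_a) = 2×30.5/(18.2×0.6556) = 5.112 m.

5.11 m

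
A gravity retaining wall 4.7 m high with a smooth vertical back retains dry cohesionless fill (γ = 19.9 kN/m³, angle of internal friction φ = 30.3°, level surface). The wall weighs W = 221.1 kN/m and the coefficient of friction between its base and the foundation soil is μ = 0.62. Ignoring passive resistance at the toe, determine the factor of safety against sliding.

1.89

K_a = tan²(45° − 30.3°/2) = 0.3293.
P_a = ½K_aγH² = 0.5×0.3293×19.9×4.7² = 72.38 kN/m, acting at H/3 = 1.567 m above the base.
FS_sliding = μW / P_a = 0.62×221.1 / 72.38 = 1.894.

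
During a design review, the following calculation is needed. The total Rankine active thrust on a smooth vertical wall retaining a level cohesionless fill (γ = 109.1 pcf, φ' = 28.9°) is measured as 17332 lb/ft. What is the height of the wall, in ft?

K_a = 0.3484. P_a = ½ K_a γ H² ⇒ H = √(2P_a/(K_a γ)).
H = √(2×17332/(0.3484×109.1)) = 30.20 ft.

30.2 ft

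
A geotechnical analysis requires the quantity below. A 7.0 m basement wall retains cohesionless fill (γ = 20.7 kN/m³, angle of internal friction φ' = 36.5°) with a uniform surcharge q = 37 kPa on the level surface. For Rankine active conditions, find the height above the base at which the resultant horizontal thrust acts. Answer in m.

K_a = 0.2541.
Triangular part P₁ = ½K_aγH² = 128.8 at H/3 = 2.333 m; rectangular part P₂ = K_a q H = 65.80 at H/2 = 3.500 m.
ȳ = (P₁·2.333 + P₂·3.500)/(P₁+P₂) = 2.728 m.

2.73 m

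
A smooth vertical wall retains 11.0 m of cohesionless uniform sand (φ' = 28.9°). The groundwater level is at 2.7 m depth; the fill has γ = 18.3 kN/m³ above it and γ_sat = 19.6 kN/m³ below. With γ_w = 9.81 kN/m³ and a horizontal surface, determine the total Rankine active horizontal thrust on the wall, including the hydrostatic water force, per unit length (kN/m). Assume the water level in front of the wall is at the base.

621 kN/m

K_a = tan²(45° − φ/2) = 0.3484.
γ' = 19.6 − 9.81 = 9.790 kN/m³. Depth below WT = 8.3 m.
σ'_h at WT = K_a γ d_w = 17.21 kPa; at base = 17.21 + K_a γ' × 8.3 = 45.52 kPa.
P₁ (0–2.7 m) = ½×17.21×2.7 = 23.24. P₂ (2.7–11.0 m) = ½(17.21+45.52)×8.3 = 260.3.
P_w = ½ γ_w h₂² = 0.5×9.81×8.3² = 337.9. Total = 23.24+260.3+337.9 = 621.5 kN/m.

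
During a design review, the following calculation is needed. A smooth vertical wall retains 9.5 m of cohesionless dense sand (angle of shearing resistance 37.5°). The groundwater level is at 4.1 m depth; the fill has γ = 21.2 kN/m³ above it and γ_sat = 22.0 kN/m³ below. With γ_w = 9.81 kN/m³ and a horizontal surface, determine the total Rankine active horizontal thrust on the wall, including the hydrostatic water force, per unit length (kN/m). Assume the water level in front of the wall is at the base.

344 kN/m

K_a = tan²(45° − φ/2) = 0.2432.
γ' = 22.0 − 9.81 = 12.19 kN/m³. Depth below WT = 5.4 m.
σ'_h at WT = K_a γ d_w = 21.14 kPa; at base = 21.14 + K_a γ' × 5.4 = 37.15 kPa.
P₁ (0–4.1 m) = ½×21.14×4.1 = 43.33. P₂ (4.1–9.5 m) = ½(21.14+37.15)×5.4 = 157.4.
P_w = ½ γ_w h₂² = 0.5×9.81×5.4² = 143.0. Total = 43.33+157.4+143.0 = 343.7 kN/m.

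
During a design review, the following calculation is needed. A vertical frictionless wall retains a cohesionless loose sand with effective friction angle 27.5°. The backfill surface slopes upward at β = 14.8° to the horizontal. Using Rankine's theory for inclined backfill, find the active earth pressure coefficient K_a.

0.416

K_a = cos β · (cos β − √(cos²β − cos²φ)) / (cos β + √(cos²β − cos²φ)).
cos β = 0.9668, cos φ = 0.8870, √(cos²β − cos²φ) = 0.3847.
K_a = 0.9668 × (0.9668 − 0.3847)/(0.9668 + 0.3847) = 0.4165.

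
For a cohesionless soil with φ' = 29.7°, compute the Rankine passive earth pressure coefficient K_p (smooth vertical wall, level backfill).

2.96

K_p = (1 + sin φ)/(1 − sin φ) = tan²(45° + 29.7°/2) = 2.964.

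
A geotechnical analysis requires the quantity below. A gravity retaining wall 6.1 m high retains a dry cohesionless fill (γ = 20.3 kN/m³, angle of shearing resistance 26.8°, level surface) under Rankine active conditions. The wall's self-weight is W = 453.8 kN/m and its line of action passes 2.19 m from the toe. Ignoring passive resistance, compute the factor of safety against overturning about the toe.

3.42

K_a = tan²(45° − 26.8°/2) = 0.3785.
P_a = ½K_aγH² = 0.5×0.3785×20.3×6.1² = 142.9 kN/m, acting at H/3 = 2.033 m above the base.
Overturning moment M_o = P_a × H/3 = 142.9 × 2.033 = 290.7.
Resisting moment M_r = W × 2.19 = 453.8 × 2.19 = 993.8.
FS_overturning = M_r/M_o = 993.8/290.7 = 3.419.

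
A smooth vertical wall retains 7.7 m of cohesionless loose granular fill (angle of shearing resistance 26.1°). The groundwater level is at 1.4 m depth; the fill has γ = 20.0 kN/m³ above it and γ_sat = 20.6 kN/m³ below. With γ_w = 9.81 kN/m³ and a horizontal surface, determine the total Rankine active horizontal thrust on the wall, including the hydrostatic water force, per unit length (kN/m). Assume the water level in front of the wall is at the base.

354 kN/m

K_a = tan²(45° − φ/2) = 0.3889.
γ' = 20.6 − 9.81 = 10.79 kN/m³. Depth below WT = 6.3 m.
σ'_h at WT = K_a γ d_w = 10.89 kPa; at base = 10.89 + K_a γ' × 6.3 = 37.33 kPa.
P₁ (0–1.4 m) = ½×10.89×1.4 = 7.623. P₂ (1.4–7.7 m) = ½(10.89+37.33)×6.3 = 151.9.
P_w = ½ γ_w h₂² = 0.5×9.81×6.3² = 194.7. Total = 7.623+151.9+194.7 = 354.2 kN/m.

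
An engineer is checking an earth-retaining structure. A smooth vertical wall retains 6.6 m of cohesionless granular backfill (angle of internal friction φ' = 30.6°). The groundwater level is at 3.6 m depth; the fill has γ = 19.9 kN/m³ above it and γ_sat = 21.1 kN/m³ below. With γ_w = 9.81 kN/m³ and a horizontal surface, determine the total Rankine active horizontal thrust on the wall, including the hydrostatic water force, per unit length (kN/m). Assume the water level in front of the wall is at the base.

173 kN/m

K_a = tan²(45° − φ/2) = 0.3253.
γ' = 21.1 − 9.81 = 11.29 kN/m³. Depth below WT = 3.0 m.
σ'_h at WT = K_a γ d_w = 23.31 kPa; at base = 23.31 + K_a γ' × 3.0 = 34.33 kPa.
P₁ (0–3.6 m) = ½×23.31×3.6 = 41.95. P₂ (3.6–6.6 m) = ½(23.31+34.33)×3.0 = 86.45.
P_w = ½ γ_w h₂² = 0.5×9.81×3.0² = 44.14. Total = 41.95+86.45+44.14 = 172.6 kN/m.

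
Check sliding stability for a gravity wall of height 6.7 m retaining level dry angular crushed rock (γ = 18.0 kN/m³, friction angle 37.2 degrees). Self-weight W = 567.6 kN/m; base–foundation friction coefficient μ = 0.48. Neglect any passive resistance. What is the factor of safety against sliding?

2.74

K_a = tan²(45° − 37.2°/2) = 0.2464.
P_a = ½K_aγH² = 0.5×0.2464×18.0×6.7² = 99.56 kN/m, acting at H/3 = 2.233 m above the base.
FS_sliding = μW / P_a = 0.48×567.6 / 99.56 = 2.737.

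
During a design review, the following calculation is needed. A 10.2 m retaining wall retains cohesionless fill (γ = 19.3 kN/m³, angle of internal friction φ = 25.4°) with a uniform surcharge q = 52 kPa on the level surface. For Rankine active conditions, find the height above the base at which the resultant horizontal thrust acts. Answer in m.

K_a = 0.3996.
Triangular part P₁ = ½K_aγH² = 401.2 at H/3 = 3.400 m; rectangular part P₂ = K_a q H = 212.0 at H/2 = 5.100 m.
ȳ = (P₁·3.400 + P₂·5.100)/(P₁+P₂) = 3.988 m.

3.99 m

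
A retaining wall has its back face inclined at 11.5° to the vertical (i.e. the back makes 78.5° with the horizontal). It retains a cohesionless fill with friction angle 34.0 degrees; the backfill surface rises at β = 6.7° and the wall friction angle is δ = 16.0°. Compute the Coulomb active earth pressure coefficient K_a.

K_a = sin²(α+φ) / [sin²α · sin(α−δ) · (1 + √{sin(φ+δ)sin(φ−β) / (sin(α−δ)sin(α+β))})²].
With α = 78.5°, φ = 34.0°, δ = 16.0°, β = 6.7°: K_a = 0.3770.

0.377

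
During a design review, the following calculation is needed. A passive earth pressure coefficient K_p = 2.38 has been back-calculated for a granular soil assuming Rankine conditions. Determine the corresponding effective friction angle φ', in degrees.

24.1°

K_p = (1+sin φ)/(1−sin φ) ⇒ sin φ = (K_p − 1)/(K_p + 1) = 0.4083.
φ = arcsin(0.4083) = 24.10°.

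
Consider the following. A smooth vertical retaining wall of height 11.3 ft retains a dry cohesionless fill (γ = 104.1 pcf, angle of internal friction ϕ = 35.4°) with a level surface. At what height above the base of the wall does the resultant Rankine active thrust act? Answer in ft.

K_a = 0.2664.
The pressure distribution is triangular, so the resultant acts at H/3 above the base = 11.3/3 = 3.767 ft.

3.77 ft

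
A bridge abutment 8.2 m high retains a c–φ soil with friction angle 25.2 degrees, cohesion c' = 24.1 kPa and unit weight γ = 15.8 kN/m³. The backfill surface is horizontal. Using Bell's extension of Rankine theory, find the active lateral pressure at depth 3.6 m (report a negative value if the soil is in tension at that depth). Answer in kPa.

K_a = (1 − sin φ)/(1 + sin φ) = 0.4027.
σ_a = K_a γ z − 2c√K_a = 0.4027×15.8×3.6 − 2×24.1×0.6346 = -7.681 kPa.

-7.68 kPa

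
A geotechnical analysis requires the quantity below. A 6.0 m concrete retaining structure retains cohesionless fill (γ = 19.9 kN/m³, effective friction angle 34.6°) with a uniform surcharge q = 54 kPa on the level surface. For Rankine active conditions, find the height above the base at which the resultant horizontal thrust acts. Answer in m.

2.47 m

K_a = 0.2756.
Triangular part P₁ = ½K_aγH² = 98.73 at H/3 = 2.000 m; rectangular part P₂ = K_a q H = 89.31 at H/2 = 3.000 m.
ȳ = (P₁·2.000 + P₂·3.000)/(P₁+P₂) = 2.475 m.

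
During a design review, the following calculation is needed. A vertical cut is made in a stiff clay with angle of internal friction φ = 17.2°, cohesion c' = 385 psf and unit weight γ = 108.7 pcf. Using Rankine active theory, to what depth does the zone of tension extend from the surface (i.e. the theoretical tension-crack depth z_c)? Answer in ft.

K_a = tan²(45° − 17.2°/2) = 0.5436; √K_a = 0.7373.
The active pressure is zero where K_a γ z = 2c√K_a, so z_c = 2c/(γ√K_a) = 2×385/(108.7×0.7373) = 9.608 ft.

9.61 ft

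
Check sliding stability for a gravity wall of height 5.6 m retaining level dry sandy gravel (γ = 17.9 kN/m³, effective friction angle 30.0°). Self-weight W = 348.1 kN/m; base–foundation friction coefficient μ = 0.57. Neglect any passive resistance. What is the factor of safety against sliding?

K_a = tan²(45° − 30.0°/2) = 0.3333.
P_a = ½K_aγH² = 0.5×0.3333×17.9×5.6² = 93.56 kN/m, acting at H/3 = 1.867 m above the base.
FS_sliding = μW / P_a = 0.57×348.1 / 93.56 = 2.121.

2.12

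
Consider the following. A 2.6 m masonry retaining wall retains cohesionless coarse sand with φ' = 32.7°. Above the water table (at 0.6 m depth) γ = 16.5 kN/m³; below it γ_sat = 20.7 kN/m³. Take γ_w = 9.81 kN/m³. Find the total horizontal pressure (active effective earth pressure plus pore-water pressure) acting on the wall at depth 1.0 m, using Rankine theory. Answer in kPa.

8.18 kPa

K_a = (1 − sin φ)/(1 + sin φ) = 0.2985.
γ' = 20.7 − 9.81 = 10.89 kN/m³.
Effective vertical stress at 1.0 m: σ'_v = 16.5×0.6 + 10.89×0.400 = 14.26 kPa.
σ'_h = K_a σ'_v = 0.2985 × 14.26 = 4.255 kPa; u = γ_w × 0.400 = 3.924 kPa.
Total σ_h = 4.255 + 3.924 = 8.179 kPa.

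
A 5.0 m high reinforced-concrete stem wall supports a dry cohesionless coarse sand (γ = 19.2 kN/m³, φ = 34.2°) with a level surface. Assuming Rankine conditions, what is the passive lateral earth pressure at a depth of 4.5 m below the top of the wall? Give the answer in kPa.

K_p = (1 + sin φ)/(1 − sin φ) = 3.567.
σ_h = K_p γ z = 3.567 × 19.2 × 4.5 = 308.2 kPa.

308 kPa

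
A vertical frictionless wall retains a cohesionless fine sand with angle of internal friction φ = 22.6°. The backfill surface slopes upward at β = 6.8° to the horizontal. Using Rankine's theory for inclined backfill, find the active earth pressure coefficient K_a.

0.459

K_a = cos β · (cos β − √(cos²β − cos²φ)) / (cos β + √(cos²β − cos²φ)).
cos β = 0.9930, cos φ = 0.9232, √(cos²β − cos²φ) = 0.3656.
K_a = 0.9930 × (0.9930 − 0.3656)/(0.9930 + 0.3656) = 0.4585.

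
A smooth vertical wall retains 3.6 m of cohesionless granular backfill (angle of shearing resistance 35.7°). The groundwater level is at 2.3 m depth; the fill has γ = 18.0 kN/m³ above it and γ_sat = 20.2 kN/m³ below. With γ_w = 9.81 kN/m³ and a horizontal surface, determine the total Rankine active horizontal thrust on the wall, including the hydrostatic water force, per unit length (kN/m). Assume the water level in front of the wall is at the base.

K_a = tan²(45° − φ/2) = 0.2630.
γ' = 20.2 − 9.81 = 10.39 kN/m³. Depth below WT = 1.3 m.
σ'_h at WT = K_a γ d_w = 10.89 kPa; at base = 10.89 + K_a γ' × 1.3 = 14.44 kPa.
P₁ (0–2.3 m) = ½×10.89×2.3 = 12.52. P₂ (2.3–3.6 m) = ½(10.89+14.44)×1.3 = 16.46.
P_w = ½ γ_w h₂² = 0.5×9.81×1.3² = 8.289. Total = 12.52+16.46+8.289 = 37.27 kN/m.

37.3 kN/m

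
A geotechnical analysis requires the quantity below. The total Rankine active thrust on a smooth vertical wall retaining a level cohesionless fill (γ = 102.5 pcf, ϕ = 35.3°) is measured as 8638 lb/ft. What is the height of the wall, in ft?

25.1 ft

K_a = 0.2675. P_a = ½ K_a γ H² ⇒ H = √(2P_a/(K_a γ)).
H = √(2×8638/(0.2675×102.5)) = 25.10 ft.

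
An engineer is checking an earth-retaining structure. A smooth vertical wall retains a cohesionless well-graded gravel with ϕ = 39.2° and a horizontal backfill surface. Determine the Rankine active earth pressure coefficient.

0.225

K_a = (1 − sin φ)/(1 + sin φ) = (1 − sin 39.2°)/(1 + sin 39.2°) = 0.2255.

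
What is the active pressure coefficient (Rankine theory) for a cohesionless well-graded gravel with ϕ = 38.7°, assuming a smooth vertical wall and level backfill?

0.231

K_a = tan²(45° − φ/2) = tan²(25.65°) = 0.2306.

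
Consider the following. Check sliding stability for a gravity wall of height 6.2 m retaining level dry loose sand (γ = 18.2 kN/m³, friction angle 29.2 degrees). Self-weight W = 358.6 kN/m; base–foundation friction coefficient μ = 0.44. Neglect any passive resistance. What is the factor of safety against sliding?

K_a = tan²(45° − 29.2°/2) = 0.3442.
P_a = ½K_aγH² = 0.5×0.3442×18.2×6.2² = 120.4 kN/m, acting at H/3 = 2.067 m above the base.
FS_sliding = μW / P_a = 0.44×358.6 / 120.4 = 1.310.

1.31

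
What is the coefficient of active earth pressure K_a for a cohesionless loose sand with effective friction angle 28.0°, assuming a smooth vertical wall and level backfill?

0.361

K_a = tan²(45° − φ/2) = tan²(31.00°) = 0.3610.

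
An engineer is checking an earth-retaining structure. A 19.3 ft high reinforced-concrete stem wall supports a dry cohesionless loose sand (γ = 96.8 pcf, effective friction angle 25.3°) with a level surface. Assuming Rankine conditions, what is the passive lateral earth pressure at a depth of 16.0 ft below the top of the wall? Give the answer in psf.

3860 psf

K_p = (1 + sin φ)/(1 − sin φ) = 2.493.
σ_h = K_p γ z = 2.493 × 96.8 × 16.0 = 3861 psf.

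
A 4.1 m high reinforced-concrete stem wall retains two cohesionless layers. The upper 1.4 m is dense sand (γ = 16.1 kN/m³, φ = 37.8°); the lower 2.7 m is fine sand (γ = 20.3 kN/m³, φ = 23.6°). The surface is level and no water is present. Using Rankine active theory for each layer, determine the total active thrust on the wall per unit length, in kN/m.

K_a1 = tan²(45°−37.8°/2) = 0.2400; K_a2 = tan²(45°−23.6°/2) = 0.4282.
Layer 1: σ at base = K_a1 γ₁ h₁ = 5.410 kPa; P₁ = ½×5.410×1.4 = 3.787.
Layer 2: σ_v at top = γ₁h₁ = 22.54; σ_h top = K_a2×22.54 = 9.652; σ_h base = K_a2×(22.54+20.3×2.7) = 33.12.
P₂ = ½(9.652+33.12)×2.7 = 57.75. Total P_a = 3.787+57.75 = 61.53 kN/m.

61.5 kN/m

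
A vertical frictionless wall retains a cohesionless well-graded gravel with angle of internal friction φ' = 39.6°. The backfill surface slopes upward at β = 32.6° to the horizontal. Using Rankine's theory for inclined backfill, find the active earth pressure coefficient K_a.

K_a = cos β · (cos β − √(cos²β − cos²φ)) / (cos β + √(cos²β − cos²φ)).
cos β = 0.8425, cos φ = 0.7705, √(cos²β − cos²φ) = 0.3406.
K_a = 0.8425 × (0.8425 − 0.3406)/(0.8425 + 0.3406) = 0.3573.

0.357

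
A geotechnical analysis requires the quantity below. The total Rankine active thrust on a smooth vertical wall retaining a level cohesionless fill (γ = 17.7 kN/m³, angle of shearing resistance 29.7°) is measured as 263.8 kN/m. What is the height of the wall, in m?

9.40 m

K_a = 0.3374. P_a = ½ K_a γ H² ⇒ H = √(2P_a/(K_a γ)).
H = √(2×263.8/(0.3374×17.7)) = 9.399 m.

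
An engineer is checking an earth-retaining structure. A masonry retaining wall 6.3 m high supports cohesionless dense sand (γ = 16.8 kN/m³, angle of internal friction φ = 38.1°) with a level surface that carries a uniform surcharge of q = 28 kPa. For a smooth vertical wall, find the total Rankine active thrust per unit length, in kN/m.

121 kN/m

K_a = tan²(45° − φ/2) = 0.2368.
Soil triangle: ½ K_a γ H² = 0.5×0.2368×16.8×6.3² = 78.96 kN/m.
Surcharge rectangle: K_a q H = 0.2368×28×6.3 = 41.78 kN/m.
Total = 78.96 + 41.78 = 120.7 kN/m.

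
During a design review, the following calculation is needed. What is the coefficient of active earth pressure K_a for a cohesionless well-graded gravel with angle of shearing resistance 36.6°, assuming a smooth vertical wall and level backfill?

0.253

K_a = (1 − sin φ)/(1 + sin φ) = (1 − sin 36.6°)/(1 + sin 36.6°) = 0.2530.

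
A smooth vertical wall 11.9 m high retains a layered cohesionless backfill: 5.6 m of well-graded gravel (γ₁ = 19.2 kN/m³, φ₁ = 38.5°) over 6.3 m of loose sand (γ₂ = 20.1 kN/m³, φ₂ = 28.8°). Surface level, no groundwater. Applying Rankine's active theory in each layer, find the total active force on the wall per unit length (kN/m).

446 kN/m

K_a1 = tan²(45°−38.5°/2) = 0.2327; K_a2 = tan²(45°−28.8°/2) = 0.3498.
Layer 1: σ at base = K_a1 γ₁ h₁ = 25.02 kPa; P₁ = ½×25.02×5.6 = 70.04.
Layer 2: σ_v at top = γ₁h₁ = 107.5; σ_h top = K_a2×107.5 = 37.61; σ_h base = K_a2×(107.5+20.1×6.3) = 81.89.
P₂ = ½(37.61+81.89)×6.3 = 376.4. Total P_a = 70.04+376.4 = 446.5 kN/m.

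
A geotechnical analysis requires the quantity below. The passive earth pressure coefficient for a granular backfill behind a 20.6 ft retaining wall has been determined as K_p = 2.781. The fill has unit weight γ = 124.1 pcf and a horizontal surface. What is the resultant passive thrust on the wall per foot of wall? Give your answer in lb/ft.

P = ½ K_p γ H² = 0.5 × 2.781 × 124.1 × 20.6² = 73230 lb/ft.

73200 lb/ft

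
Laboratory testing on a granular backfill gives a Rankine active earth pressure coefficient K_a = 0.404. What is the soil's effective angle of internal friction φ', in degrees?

K_a = tan²(45° − φ/2) ⇒ 45° − φ/2 = arctan(√0.404) = 32.44°.
φ = 2(45° − 32.44°) = 25.12°.

25.1°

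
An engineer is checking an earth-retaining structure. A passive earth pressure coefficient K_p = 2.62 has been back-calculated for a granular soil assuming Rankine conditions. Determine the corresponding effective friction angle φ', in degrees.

26.6°

K_p = (1+sin φ)/(1−sin φ) ⇒ sin φ = (K_p − 1)/(K_p + 1) = 0.4475.
φ = arcsin(0.4475) = 26.58°.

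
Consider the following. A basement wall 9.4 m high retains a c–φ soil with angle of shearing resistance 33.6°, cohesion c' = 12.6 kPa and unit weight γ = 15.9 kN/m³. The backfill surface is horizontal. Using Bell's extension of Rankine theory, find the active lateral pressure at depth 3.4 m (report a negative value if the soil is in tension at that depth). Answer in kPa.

2.03 kPa

K_a = (1 − sin φ)/(1 + sin φ) = 0.2875.
σ_a = K_a γ z − 2c√K_a = 0.2875×15.9×3.4 − 2×12.6×0.5362 = 2.030 kPa.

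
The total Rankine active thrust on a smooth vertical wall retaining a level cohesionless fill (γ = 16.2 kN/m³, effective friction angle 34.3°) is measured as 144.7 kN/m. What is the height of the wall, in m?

8.00 m

K_a = 0.2792. P_a = ½ K_a γ H² ⇒ H = √(2P_a/(K_a γ)).
H = √(2×144.7/(0.2792×16.2)) = 8.000 m.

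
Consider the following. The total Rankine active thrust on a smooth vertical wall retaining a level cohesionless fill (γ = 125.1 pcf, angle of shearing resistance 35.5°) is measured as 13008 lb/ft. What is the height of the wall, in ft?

28.0 ft

K_a = 0.2653. P_a = ½ K_a γ H² ⇒ H = √(2P_a/(K_a γ)).
H = √(2×13008/(0.2653×125.1)) = 28.00 ft.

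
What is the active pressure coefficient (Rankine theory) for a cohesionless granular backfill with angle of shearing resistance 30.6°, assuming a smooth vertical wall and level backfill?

0.325

K_a = (1 − sin φ)/(1 + sin φ) = (1 − sin 30.6°)/(1 + sin 30.6°) = 0.3253.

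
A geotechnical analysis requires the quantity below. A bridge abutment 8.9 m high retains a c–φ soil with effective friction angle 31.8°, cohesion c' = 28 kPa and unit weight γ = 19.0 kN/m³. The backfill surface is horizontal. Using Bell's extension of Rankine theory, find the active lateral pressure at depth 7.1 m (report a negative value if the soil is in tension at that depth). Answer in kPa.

10.6 kPa

K_a = (1 − sin φ)/(1 + sin φ) = 0.3098.
σ_a = K_a γ z − 2c√K_a = 0.3098×19.0×7.1 − 2×28×0.5566 = 10.62 kPa.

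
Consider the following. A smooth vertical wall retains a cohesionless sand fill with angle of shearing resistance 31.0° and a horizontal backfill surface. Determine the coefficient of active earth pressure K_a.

K_a = tan²(45° − φ/2) = tan²(29.50°) = 0.3201.

0.320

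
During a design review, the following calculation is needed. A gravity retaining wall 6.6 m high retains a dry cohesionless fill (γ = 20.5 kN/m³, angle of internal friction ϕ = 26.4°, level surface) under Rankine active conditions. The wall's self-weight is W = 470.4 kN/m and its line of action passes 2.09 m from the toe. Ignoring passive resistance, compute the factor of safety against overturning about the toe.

K_a = tan²(45° − 26.4°/2) = 0.3844.
P_a = ½K_aγH² = 0.5×0.3844×20.5×6.6² = 171.6 kN/m, acting at H/3 = 2.200 m above the base.
Overturning moment M_o = P_a × H/3 = 171.6 × 2.200 = 377.6.
Resisting moment M_r = W × 2.09 = 470.4 × 2.09 = 983.1.
FS_overturning = M_r/M_o = 983.1/377.6 = 2.604.

2.60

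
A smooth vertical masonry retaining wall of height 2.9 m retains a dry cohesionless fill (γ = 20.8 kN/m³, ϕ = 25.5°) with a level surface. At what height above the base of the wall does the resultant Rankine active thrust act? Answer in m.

K_a = 0.3981.
The pressure distribution is triangular, so the resultant acts at H/3 above the base = 2.9/3 = 0.9667 m.

0.967 m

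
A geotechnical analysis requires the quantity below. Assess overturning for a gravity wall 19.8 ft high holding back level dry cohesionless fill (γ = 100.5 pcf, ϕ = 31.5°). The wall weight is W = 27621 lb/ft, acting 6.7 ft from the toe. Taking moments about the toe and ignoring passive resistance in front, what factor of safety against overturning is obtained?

K_a = tan²(45° − 31.5°/2) = 0.3136.
P_a = ½K_aγH² = 0.5×0.3136×100.5×19.8² = 6179 lb/ft, acting at H/3 = 6.600 ft above the base.
Overturning moment M_o = P_a × H/3 = 6179 × 6.600 = 40780.
Resisting moment M_r = W × 6.7 = 27621 × 6.7 = 185100.
FS_overturning = M_r/M_o = 185100/40780 = 4.538.

4.54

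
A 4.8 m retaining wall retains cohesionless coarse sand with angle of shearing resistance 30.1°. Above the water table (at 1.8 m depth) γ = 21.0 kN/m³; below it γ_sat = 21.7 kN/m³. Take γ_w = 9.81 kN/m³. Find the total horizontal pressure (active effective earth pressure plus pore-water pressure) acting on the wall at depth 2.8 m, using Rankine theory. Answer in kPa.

26.3 kPa

K_a = (1 − sin φ)/(1 + sin φ) = 0.3320.
γ' = 21.7 − 9.81 = 11.89 kN/m³.
Effective vertical stress at 2.8 m: σ'_v = 21.0×1.8 + 11.89×1.000 = 49.69 kPa.
σ'_h = K_a σ'_v = 0.3320 × 49.69 = 16.50 kPa; u = γ_w × 1.000 = 9.810 kPa.
Total σ_h = 16.50 + 9.810 = 26.31 kPa.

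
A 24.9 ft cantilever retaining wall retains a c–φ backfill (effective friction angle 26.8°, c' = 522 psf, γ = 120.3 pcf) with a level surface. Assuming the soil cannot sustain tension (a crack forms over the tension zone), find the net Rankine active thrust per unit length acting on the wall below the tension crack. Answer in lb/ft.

K_a = 0.3785; √K_a = 0.6152.
Tension-crack depth z_c = 2c/(γ√K_a) = 2×522/(120.3×0.6152) = 14.11 ft.
σ_a at base = K_a γ H − 2c√K_a = 0.3785×120.3×24.9 − 2×522×0.6152 = 491.4 psf.
P_a = ½ × 491.4 × (H − z_c) = 0.5×491.4×10.79 = 2652 lb/ft.

2650 lb/ft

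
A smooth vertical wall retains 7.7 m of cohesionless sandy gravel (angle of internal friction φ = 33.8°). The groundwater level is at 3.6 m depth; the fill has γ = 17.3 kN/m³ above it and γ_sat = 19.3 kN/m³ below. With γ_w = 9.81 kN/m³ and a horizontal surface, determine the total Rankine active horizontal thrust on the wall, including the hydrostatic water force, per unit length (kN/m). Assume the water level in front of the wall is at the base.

210 kN/m

K_a = tan²(45° − φ/2) = 0.2851.
γ' = 19.3 − 9.81 = 9.490 kN/m³. Depth below WT = 4.1 m.
σ'_h at WT = K_a γ d_w = 17.76 kPa; at base = 17.76 + K_a γ' × 4.1 = 28.85 kPa.
P₁ (0–3.6 m) = ½×17.76×3.6 = 31.96. P₂ (3.6–7.7 m) = ½(17.76+28.85)×4.1 = 95.54.
P_w = ½ γ_w h₂² = 0.5×9.81×4.1² = 82.45. Total = 31.96+95.54+82.45 = 210.0 kN/m.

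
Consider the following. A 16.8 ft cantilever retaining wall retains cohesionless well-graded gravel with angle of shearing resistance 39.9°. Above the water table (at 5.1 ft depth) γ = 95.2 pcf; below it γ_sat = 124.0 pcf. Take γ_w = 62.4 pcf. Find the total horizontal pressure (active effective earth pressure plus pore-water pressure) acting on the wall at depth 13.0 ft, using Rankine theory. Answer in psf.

K_a = (1 − sin φ)/(1 + sin φ) = 0.2184.
γ' = 124.0 − 62.4 = 61.60 pcf.
Effective vertical stress at 13.0 ft: σ'_v = 95.2×5.1 + 61.60×7.90 = 972.2 psf.
σ'_h = K_a σ'_v = 0.2184 × 972.2 = 212.4 psf; u = γ_w × 7.90 = 493.0 psf.
Total σ_h = 212.4 + 493.0 = 705.3 psf.

705 psf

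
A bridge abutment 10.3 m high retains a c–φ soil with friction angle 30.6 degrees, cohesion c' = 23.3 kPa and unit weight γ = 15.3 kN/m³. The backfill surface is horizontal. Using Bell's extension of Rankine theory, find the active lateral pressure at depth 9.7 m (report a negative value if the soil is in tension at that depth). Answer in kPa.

21.7 kPa

K_a = (1 − sin φ)/(1 + sin φ) = 0.3253.
σ_a = K_a γ z − 2c√K_a = 0.3253×15.3×9.7 − 2×23.3×0.5704 = 21.70 kPa.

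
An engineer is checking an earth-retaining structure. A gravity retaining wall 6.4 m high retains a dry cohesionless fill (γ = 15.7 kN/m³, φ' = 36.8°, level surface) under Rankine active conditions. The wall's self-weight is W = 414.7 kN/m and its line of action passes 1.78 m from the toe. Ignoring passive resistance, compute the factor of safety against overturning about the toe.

4.29

K_a = tan²(45° − 36.8°/2) = 0.2508.
P_a = ½K_aγH² = 0.5×0.2508×15.7×6.4² = 80.63 kN/m, acting at H/3 = 2.133 m above the base.
Overturning moment M_o = P_a × H/3 = 80.63 × 2.133 = 172.0.
Resisting moment M_r = W × 1.78 = 414.7 × 1.78 = 738.2.
FS_overturning = M_r/M_o = 738.2/172.0 = 4.291.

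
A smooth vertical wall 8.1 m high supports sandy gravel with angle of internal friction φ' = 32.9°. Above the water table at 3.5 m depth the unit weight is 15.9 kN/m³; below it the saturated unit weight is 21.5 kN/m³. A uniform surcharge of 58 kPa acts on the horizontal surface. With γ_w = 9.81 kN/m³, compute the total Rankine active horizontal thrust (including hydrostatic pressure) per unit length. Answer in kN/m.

384 kN/m

K_a = tan²(45° − φ/2) = 0.2960.
γ' = 21.5 − 9.81 = 11.69 kN/m³. h₂ = H − d_w = 4.6 m.
σ'_h: at surface K_a·q = 17.17; at WT K_a(q+γd_w) = 33.64; at base K_a(q+γd_w+γ'h₂) = 49.56 kPa.
P₁ = ½(17.17+33.64)×3.5 = 88.92; P₂ = ½(33.64+49.56)×4.6 = 191.4; P_w = ½γ_w h₂² = 103.8.
Total = 88.92+191.4+103.8 = 384.1 kN/m.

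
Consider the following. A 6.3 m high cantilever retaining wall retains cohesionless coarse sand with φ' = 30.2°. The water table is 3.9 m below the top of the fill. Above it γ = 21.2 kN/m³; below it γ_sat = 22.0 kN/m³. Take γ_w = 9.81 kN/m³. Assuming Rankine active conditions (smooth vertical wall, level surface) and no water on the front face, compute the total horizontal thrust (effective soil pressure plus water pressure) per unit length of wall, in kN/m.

K_a = tan²(45° − φ/2) = 0.3307.
γ' = 22.0 − 9.81 = 12.19 kN/m³. Depth below WT = 2.4 m.
σ'_h at WT = K_a γ d_w = 27.34 kPa; at base = 27.34 + K_a γ' × 2.4 = 37.01 kPa.
P₁ (0–3.9 m) = ½×27.34×3.9 = 53.31. P₂ (3.9–6.3 m) = ½(27.34+37.01)×2.4 = 77.22.
P_w = ½ γ_w h₂² = 0.5×9.81×2.4² = 28.25. Total = 53.31+77.22+28.25 = 158.8 kN/m.

159 kN/m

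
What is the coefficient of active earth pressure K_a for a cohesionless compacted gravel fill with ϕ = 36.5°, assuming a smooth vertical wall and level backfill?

0.254

K_a = (1 − sin φ)/(1 + sin φ) = (1 − sin 36.5°)/(1 + sin 36.5°) = 0.2541.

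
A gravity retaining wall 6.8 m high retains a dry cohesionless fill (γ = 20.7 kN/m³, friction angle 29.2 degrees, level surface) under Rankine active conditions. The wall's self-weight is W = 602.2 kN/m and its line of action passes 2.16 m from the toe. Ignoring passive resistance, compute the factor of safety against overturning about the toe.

K_a = tan²(45° − 29.2°/2) = 0.3442.
P_a = ½K_aγH² = 0.5×0.3442×20.7×6.8² = 164.7 kN/m, acting at H/3 = 2.267 m above the base.
Overturning moment M_o = P_a × H/3 = 164.7 × 2.267 = 373.4.
Resisting moment M_r = W × 2.16 = 602.2 × 2.16 = 1301.
FS_overturning = M_r/M_o = 1301/373.4 = 3.484.

3.48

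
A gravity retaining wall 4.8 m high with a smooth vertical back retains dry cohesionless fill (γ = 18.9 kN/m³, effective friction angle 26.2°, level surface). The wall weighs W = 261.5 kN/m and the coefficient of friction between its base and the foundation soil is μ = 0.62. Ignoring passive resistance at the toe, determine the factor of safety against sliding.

1.92

K_a = tan²(45° − 26.2°/2) = 0.3874.
P_a = ½K_aγH² = 0.5×0.3874×18.9×4.8² = 84.36 kN/m, acting at H/3 = 1.600 m above the base.
FS_sliding = μW / P_a = 0.62×261.5 / 84.36 = 1.922.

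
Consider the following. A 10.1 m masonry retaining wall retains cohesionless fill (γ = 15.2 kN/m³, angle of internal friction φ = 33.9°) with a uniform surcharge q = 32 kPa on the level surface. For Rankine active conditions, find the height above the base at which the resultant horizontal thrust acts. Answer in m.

K_a = 0.2839.
Triangular part P₁ = ½K_aγH² = 220.1 at H/3 = 3.367 m; rectangular part P₂ = K_a q H = 91.76 at H/2 = 5.050 m.
ȳ = (P₁·3.367 + P₂·5.050)/(P₁+P₂) = 3.862 m.

3.86 m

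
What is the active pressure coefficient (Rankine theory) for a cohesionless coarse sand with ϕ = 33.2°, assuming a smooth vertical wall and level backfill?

K_a = (1 − sin φ)/(1 + sin φ) = (1 − sin 33.2°)/(1 + sin 33.2°) = 0.2924.

0.292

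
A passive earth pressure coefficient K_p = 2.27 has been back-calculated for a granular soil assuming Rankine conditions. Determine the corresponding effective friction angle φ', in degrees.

K_p = (1+sin φ)/(1−sin φ) ⇒ sin φ = (K_p − 1)/(K_p + 1) = 0.3884.
φ = arcsin(0.3884) = 22.85°.

22.9°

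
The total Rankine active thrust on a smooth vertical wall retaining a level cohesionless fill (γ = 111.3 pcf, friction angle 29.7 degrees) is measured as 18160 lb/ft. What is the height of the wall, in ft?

31.1 ft

K_a = 0.3374. P_a = ½ K_a γ H² ⇒ H = √(2P_a/(K_a γ)).
H = √(2×18160/(0.3374×111.3)) = 31.10 ft.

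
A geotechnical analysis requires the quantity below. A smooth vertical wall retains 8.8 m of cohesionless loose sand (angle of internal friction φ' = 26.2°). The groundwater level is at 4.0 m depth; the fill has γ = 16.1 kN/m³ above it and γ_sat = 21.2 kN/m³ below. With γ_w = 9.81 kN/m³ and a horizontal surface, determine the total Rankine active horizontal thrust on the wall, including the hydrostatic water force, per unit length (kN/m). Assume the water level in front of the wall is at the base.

K_a = tan²(45° − φ/2) = 0.3874.
γ' = 21.2 − 9.81 = 11.39 kN/m³. Depth below WT = 4.8 m.
σ'_h at WT = K_a γ d_w = 24.95 kPa; at base = 24.95 + K_a γ' × 4.8 = 46.13 kPa.
P₁ (0–4.0 m) = ½×24.95×4.0 = 49.90. P₂ (4.0–8.8 m) = ½(24.95+46.13)×4.8 = 170.6.
P_w = ½ γ_w h₂² = 0.5×9.81×4.8² = 113.0. Total = 49.90+170.6+113.0 = 333.5 kN/m.

334 kN/m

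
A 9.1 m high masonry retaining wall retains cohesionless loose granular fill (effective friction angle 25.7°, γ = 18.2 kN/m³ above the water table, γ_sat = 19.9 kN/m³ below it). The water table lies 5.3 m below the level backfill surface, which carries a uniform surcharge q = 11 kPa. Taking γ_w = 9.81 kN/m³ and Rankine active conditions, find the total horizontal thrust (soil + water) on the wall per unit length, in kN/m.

K_a = tan²(45° − φ/2) = 0.3950.
γ' = 19.9 − 9.81 = 10.09 kN/m³. h₂ = H − d_w = 3.8 m.
σ'_h: at surface K_a·q = 4.345; at WT K_a(q+γd_w) = 42.45; at base K_a(q+γd_w+γ'h₂) = 57.60 kPa.
P₁ = ½(4.345+42.45)×5.3 = 124.0; P₂ = ½(42.45+57.60)×3.8 = 190.1; P_w = ½γ_w h₂² = 70.83.
Total = 124.0+190.1+70.83 = 384.9 kN/m.

385 kN/m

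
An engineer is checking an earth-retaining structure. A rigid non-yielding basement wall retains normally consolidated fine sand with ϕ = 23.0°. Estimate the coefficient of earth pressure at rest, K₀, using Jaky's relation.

K₀ = 1 − sin φ' = 1 − sin 23.0° = 0.6093.

0.609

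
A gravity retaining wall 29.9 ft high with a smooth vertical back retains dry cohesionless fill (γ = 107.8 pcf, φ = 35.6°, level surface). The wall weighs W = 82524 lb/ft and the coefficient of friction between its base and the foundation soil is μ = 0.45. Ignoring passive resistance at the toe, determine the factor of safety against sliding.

K_a = tan²(45° − 35.6°/2) = 0.2641.
P_a = ½K_aγH² = 0.5×0.2641×107.8×29.9² = 12730 lb/ft, acting at H/3 = 9.967 ft above the base.
FS_sliding = μW / P_a = 0.45×82524 / 12730 = 2.918.

2.92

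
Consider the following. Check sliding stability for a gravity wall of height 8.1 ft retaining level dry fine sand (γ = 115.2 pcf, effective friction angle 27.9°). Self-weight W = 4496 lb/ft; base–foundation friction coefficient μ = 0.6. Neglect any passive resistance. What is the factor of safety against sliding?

1.97

K_a = tan²(45° − 27.9°/2) = 0.3625.
P_a = ½K_aγH² = 0.5×0.3625×115.2×8.1² = 1370 lb/ft, acting at H/3 = 2.700 ft above the base.
FS_sliding = μW / P_a = 0.6×4496 / 1370 = 1.969.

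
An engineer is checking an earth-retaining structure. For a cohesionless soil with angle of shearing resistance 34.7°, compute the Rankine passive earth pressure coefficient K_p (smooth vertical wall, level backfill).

3.64

K_p = (1 + sin φ)/(1 − sin φ) = tan²(45° + 34.7°/2) = 3.643.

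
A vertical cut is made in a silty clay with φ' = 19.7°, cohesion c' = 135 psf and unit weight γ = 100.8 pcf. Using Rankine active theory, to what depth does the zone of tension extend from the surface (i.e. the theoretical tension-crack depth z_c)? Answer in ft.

K_a = tan²(45° − 19.7°/2) = 0.4958; √K_a = 0.7041.
The active pressure is zero where K_a γ z = 2c√K_a, so z_c = 2c/(γ√K_a) = 2×135/(100.8×0.7041) = 3.804 ft.

3.80 ft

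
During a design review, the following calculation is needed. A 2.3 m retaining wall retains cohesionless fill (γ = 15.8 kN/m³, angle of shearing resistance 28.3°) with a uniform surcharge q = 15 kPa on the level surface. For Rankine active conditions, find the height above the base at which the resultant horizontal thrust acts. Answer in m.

0.940 m

K_a = 0.3568.
Triangular part P₁ = ½K_aγH² = 14.91 at H/3 = 0.7667 m; rectangular part P₂ = K_a q H = 12.31 at H/2 = 1.150 m.
ȳ = (P₁·0.7667 + P₂·1.150)/(P₁+P₂) = 0.9400 m.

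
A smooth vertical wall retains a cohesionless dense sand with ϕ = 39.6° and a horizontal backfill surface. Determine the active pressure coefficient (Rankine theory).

0.221

K_a = tan²(45° − φ/2) = tan²(25.20°) = 0.2214.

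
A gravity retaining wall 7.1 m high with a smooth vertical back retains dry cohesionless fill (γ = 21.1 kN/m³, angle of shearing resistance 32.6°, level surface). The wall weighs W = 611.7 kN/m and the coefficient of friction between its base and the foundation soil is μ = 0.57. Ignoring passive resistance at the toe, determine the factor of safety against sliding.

2.19

K_a = tan²(45° − 32.6°/2) = 0.2997.
P_a = ½K_aγH² = 0.5×0.2997×21.1×7.1² = 159.4 kN/m, acting at H/3 = 2.367 m above the base.
FS_sliding = μW / P_a = 0.57×611.7 / 159.4 = 2.187.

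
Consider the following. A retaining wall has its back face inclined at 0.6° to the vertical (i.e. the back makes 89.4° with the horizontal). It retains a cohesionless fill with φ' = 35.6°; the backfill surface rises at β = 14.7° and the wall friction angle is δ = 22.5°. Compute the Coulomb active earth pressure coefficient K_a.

0.291

K_a = sin²(α+φ) / [sin²α · sin(α−δ) · (1 + √{sin(φ+δ)sin(φ−β) / (sin(α−δ)sin(α+β))})²].
With α = 89.4°, φ = 35.6°, δ = 22.5°, β = 14.7°: K_a = 0.2913.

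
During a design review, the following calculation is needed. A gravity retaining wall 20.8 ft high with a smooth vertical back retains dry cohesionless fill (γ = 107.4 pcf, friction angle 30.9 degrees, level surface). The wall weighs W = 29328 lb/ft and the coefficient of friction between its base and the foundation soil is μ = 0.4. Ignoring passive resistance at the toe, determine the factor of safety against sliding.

1.57

K_a = tan²(45° − 30.9°/2) = 0.3214.
P_a = ½K_aγH² = 0.5×0.3214×107.4×20.8² = 7467 lb/ft, acting at H/3 = 6.933 ft above the base.
FS_sliding = μW / P_a = 0.4×29328 / 7467 = 1.571.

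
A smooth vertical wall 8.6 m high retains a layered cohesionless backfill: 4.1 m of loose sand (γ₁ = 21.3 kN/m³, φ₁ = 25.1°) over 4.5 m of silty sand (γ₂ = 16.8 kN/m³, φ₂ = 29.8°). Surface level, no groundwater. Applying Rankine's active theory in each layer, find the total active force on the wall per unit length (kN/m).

K_a1 = tan²(45°−25.1°/2) = 0.4043; K_a2 = tan²(45°−29.8°/2) = 0.3360.
Layer 1: σ at base = K_a1 γ₁ h₁ = 35.31 kPa; P₁ = ½×35.31×4.1 = 72.38.
Layer 2: σ_v at top = γ₁h₁ = 87.33; σ_h top = K_a2×87.33 = 29.35; σ_h base = K_a2×(87.33+16.8×4.5) = 54.75.
P₂ = ½(29.35+54.75)×4.5 = 189.2. Total P_a = 72.38+189.2 = 261.6 kN/m.

262 kN/m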